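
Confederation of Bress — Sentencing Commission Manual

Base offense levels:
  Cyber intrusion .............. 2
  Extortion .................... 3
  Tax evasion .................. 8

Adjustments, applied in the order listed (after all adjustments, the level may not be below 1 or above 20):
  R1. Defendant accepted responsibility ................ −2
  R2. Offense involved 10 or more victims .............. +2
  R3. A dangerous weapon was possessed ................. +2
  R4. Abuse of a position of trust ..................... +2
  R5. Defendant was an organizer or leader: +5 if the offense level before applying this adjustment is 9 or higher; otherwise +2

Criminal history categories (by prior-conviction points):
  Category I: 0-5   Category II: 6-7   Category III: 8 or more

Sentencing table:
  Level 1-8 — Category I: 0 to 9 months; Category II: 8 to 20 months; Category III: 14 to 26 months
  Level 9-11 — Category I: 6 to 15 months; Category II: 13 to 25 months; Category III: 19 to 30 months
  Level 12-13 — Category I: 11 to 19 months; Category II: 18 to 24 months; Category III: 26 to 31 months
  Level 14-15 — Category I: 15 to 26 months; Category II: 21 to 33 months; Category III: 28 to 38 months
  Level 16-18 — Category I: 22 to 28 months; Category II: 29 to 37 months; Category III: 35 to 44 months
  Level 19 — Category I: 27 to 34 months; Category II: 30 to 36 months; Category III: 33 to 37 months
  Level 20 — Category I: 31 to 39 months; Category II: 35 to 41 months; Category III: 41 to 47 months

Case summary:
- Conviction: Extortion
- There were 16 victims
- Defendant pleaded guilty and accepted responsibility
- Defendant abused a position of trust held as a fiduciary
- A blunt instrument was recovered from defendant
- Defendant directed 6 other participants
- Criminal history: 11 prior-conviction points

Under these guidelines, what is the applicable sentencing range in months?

19-30 months

Base offense level for extortion: 3.
R1 applies: 3 − 2 = 1.
R2 applies: 1 + 2 = 3.
R3 applies: 3 + 2 = 5.
R4 applies: 5 + 2 = 7.
R5 applies (level before this adjustment is 7 < 9, so +2): 7 + 2 = 9.
Final offense level: 9.
Criminal history: 11 prior points → Category III (8+).
Level 9 falls in the 9-11 band.
Grid: Level 9-11 × Category III = 19-30 months.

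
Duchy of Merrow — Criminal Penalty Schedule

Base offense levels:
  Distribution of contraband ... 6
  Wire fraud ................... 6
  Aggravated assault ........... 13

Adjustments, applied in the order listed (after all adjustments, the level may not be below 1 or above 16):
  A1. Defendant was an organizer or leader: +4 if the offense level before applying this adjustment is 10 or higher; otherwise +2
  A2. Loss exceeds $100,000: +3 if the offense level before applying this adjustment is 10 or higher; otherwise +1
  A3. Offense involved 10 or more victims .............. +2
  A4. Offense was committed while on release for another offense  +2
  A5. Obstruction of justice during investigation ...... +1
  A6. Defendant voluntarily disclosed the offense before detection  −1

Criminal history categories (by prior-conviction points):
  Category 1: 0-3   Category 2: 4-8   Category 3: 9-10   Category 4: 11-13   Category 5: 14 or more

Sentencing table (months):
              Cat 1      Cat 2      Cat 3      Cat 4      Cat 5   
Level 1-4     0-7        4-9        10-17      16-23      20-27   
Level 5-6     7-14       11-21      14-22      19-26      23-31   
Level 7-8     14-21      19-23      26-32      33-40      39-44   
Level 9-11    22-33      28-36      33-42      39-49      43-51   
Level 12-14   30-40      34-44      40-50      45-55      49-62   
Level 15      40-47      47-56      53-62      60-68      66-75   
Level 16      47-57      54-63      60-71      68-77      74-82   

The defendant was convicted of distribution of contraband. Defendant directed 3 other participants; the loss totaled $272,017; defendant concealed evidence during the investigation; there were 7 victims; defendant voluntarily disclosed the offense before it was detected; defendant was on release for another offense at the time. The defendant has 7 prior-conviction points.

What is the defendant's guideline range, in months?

28-36 months

Base offense level for distribution of contraband: 6.
A1 applies (level before this adjustment is 6 < 10, so +2): 6 + 2 = 8.
A2 applies (level before this adjustment is 8 < 10, so +1): 8 + 1 = 9.
A4 applies: 9 + 2 = 11.
A5 applies: 11 + 1 = 12.
A6 applies: 12 − 1 = 11.
Final offense level: 11.
Criminal history: 7 prior points → Category 2 (4-8).
Level 11 falls in the 9-11 band.
Grid: Level 9-11 × Category 2 = 28-36 months.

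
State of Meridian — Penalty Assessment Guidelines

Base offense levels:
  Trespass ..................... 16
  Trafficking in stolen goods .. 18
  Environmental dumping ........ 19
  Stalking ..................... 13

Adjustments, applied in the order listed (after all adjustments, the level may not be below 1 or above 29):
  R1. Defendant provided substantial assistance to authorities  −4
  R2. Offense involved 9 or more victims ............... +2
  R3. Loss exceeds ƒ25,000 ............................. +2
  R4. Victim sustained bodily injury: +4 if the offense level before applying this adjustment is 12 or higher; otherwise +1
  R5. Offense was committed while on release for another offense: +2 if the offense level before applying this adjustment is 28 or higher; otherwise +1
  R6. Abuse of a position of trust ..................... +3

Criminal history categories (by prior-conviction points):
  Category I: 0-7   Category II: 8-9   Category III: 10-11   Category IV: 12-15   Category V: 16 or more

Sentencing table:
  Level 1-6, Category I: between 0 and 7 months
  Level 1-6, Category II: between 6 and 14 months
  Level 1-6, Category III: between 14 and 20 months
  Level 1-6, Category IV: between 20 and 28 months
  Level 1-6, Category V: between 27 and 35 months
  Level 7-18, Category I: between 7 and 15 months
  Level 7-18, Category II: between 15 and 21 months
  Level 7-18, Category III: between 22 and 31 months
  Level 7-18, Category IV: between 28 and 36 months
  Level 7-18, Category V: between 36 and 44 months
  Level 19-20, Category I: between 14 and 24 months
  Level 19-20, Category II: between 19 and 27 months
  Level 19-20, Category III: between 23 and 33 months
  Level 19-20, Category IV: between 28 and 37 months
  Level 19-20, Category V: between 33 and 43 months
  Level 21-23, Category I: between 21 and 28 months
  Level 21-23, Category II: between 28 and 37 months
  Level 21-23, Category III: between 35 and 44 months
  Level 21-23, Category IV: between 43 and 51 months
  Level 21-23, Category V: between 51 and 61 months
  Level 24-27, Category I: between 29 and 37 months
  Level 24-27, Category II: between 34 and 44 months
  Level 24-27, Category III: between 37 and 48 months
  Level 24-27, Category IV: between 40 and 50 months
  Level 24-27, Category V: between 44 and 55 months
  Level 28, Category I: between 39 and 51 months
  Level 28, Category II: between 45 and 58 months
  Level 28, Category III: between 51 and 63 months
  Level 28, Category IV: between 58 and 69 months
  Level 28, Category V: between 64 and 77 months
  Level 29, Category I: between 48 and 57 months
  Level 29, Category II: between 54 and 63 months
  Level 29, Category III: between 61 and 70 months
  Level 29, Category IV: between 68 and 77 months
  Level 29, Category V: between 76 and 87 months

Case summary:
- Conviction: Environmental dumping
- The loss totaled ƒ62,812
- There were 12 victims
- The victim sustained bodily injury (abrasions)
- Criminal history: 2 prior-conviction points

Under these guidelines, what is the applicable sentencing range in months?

29-37 months

Base offense level for environmental dumping: 19.
R2 applies: 19 + 2 = 21.
R3 applies: 21 + 2 = 23.
R4 applies (level before this adjustment is 23 ≥ 12, so +4): 23 + 4 = 27.
R5 does not apply.
R6 does not apply.
Final offense level: 27.
Criminal history: 2 prior points → Category I (0-7).
Level 27 falls in the 24-27 band.
Grid: Level 24-27 × Category I = 29-37 months.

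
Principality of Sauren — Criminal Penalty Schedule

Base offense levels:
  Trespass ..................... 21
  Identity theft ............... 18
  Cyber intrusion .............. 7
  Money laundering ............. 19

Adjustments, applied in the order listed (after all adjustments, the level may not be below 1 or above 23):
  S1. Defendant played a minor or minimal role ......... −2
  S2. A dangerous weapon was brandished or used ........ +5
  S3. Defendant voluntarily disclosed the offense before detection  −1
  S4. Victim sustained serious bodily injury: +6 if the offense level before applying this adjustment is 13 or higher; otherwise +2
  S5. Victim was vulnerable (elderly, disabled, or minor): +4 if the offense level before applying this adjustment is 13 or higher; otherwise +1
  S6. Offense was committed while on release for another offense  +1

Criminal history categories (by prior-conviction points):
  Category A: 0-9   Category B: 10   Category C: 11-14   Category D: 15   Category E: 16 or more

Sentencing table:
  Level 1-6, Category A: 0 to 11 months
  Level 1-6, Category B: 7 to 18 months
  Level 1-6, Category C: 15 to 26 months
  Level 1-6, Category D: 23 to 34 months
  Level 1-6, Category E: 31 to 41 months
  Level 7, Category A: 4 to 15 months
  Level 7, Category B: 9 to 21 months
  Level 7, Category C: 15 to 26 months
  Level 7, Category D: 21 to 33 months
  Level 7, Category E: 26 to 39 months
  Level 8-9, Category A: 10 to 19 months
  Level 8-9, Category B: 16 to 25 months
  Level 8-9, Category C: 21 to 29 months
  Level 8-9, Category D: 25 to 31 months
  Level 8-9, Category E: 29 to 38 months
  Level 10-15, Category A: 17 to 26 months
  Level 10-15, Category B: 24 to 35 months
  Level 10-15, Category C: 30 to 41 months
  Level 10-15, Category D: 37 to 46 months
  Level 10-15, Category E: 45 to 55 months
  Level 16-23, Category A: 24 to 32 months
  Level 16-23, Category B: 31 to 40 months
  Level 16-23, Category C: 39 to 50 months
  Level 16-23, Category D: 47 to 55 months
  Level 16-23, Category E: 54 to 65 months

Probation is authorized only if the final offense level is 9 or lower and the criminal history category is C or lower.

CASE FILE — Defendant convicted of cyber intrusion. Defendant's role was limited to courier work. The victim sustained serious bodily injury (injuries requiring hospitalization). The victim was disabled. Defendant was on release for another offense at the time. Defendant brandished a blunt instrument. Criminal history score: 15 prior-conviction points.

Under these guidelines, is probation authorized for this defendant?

No

Base offense level for cyber intrusion: 7.
S1 applies: 7 − 2 = 5.
S2 applies: 5 + 5 = 10.
S4 applies (level before this adjustment is 10 < 13, so +2): 10 + 2 = 12.
S5 applies (level before this adjustment is 12 < 13, so +1): 12 + 1 = 13.
S6 applies: 13 + 1 = 14.
Final offense level: 14.
Criminal history: 15 prior points → Category D (15).
Level 14 falls in the 10-15 band.
Grid: Level 10-15 × Category D = 37-46 months.
Probation check: level 14 > 9 and category D > C → not eligible.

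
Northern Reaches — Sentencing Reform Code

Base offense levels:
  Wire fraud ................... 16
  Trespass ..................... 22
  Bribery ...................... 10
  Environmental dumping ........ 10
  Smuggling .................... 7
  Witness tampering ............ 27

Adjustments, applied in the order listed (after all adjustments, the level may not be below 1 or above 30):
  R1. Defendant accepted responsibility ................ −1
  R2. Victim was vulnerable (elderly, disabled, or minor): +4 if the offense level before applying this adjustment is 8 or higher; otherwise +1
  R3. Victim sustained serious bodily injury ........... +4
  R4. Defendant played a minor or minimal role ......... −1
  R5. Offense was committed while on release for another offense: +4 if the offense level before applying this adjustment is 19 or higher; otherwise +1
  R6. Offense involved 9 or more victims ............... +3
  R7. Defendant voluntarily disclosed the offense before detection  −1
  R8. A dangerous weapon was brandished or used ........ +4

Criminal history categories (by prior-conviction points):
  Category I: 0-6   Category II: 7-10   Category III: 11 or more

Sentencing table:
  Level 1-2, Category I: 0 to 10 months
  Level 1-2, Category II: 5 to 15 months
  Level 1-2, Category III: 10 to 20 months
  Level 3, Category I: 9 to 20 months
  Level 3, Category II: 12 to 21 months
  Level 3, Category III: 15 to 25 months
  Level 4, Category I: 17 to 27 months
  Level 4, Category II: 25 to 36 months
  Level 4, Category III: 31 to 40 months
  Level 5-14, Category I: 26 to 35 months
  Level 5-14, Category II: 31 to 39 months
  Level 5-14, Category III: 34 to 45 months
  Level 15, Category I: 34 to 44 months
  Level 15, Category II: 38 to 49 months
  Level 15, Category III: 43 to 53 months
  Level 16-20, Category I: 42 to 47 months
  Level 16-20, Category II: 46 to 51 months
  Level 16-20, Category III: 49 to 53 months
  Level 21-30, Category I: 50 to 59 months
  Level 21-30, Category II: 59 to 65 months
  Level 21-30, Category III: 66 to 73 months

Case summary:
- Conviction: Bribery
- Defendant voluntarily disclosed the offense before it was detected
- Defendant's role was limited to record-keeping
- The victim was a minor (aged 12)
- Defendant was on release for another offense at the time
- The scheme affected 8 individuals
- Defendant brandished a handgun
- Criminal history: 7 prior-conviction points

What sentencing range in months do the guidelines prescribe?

46-51 months

Base offense level for bribery: 10.
R1 does not apply.
R2 applies (level before this adjustment is 10 ≥ 8, so +4): 10 + 4 = 14.
R4 applies: 14 − 1 = 13.
R5 applies (level before this adjustment is 13 < 19, so +1): 13 + 1 = 14.
R7 applies: 14 − 1 = 13.
R8 applies: 13 + 4 = 17.
Final offense level: 17.
Criminal history: 7 prior points → Category II (7-10).
Level 17 falls in the 16-20 band.
Grid: Level 16-20 × Category II = 46-51 months.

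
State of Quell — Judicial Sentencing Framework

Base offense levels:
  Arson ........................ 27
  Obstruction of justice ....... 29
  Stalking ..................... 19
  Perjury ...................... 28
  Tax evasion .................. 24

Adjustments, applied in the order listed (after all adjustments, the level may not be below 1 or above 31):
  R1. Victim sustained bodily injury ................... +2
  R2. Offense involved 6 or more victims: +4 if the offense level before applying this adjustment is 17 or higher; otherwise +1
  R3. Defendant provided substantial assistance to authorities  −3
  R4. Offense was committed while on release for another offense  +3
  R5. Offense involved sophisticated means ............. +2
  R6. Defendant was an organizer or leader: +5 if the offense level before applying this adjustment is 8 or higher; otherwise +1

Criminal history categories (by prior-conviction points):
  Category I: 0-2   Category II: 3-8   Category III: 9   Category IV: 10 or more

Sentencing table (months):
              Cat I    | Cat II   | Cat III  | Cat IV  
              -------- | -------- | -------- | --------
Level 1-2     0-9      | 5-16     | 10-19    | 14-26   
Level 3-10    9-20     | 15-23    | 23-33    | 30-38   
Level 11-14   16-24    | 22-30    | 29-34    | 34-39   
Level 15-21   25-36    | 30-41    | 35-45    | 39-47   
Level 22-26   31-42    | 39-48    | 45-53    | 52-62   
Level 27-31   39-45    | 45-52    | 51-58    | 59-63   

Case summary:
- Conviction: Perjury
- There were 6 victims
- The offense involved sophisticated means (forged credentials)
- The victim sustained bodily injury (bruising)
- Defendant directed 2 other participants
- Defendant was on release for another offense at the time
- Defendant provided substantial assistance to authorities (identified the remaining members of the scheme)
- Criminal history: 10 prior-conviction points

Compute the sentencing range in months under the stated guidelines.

59-63 months

Base offense level for perjury: 28.
R1 applies: 28 + 2 = 30.
R2 applies (level before this adjustment is 30 ≥ 17, so +4): 30 + 4 = 34.
R3 applies: 34 − 3 = 31.
R4 applies: 31 + 3 = 34.
R5 applies: 34 + 2 = 36.
R6 applies (level before this adjustment is 36 ≥ 8, so +5): 36 + 5 = 41.
Level 41 exceeds the maximum of 31; capped at 31.
Final offense level: 31.
Criminal history: 10 prior points → Category IV (10+).
Level 31 falls in the 27-31 band.
Grid: Level 27-31 × Category IV = 59-63 months.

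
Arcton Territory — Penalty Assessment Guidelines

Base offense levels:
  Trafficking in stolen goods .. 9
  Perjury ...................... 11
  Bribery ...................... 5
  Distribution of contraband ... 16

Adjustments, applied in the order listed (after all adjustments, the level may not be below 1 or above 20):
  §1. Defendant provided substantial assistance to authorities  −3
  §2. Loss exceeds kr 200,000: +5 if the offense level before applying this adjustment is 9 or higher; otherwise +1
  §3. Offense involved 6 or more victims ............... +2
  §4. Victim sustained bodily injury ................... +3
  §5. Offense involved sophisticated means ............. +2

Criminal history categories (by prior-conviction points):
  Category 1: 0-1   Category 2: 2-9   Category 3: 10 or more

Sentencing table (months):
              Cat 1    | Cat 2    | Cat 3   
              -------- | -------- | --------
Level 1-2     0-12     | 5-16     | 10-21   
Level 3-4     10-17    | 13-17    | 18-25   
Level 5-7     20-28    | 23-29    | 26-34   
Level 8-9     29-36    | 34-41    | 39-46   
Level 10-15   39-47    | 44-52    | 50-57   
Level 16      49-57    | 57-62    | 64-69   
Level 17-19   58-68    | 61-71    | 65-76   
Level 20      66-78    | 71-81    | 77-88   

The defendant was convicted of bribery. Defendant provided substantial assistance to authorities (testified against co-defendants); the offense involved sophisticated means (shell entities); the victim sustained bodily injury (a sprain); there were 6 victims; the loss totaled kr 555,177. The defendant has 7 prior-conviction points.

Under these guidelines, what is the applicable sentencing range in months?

Base offense level for bribery: 5.
§1 applies: 5 − 3 = 2.
§2 applies (level before this adjustment is 2 < 9, so +1): 2 + 1 = 3.
§3 applies: 3 + 2 = 5.
§4 applies: 5 + 3 = 8.
§5 applies: 8 + 2 = 10.
Final offense level: 10.
Criminal history: 7 prior points → Category 2 (2-9).
Level 10 falls in the 10-15 band.
Grid: Level 10-15 × Category 2 = 44-52 months.

44-52 months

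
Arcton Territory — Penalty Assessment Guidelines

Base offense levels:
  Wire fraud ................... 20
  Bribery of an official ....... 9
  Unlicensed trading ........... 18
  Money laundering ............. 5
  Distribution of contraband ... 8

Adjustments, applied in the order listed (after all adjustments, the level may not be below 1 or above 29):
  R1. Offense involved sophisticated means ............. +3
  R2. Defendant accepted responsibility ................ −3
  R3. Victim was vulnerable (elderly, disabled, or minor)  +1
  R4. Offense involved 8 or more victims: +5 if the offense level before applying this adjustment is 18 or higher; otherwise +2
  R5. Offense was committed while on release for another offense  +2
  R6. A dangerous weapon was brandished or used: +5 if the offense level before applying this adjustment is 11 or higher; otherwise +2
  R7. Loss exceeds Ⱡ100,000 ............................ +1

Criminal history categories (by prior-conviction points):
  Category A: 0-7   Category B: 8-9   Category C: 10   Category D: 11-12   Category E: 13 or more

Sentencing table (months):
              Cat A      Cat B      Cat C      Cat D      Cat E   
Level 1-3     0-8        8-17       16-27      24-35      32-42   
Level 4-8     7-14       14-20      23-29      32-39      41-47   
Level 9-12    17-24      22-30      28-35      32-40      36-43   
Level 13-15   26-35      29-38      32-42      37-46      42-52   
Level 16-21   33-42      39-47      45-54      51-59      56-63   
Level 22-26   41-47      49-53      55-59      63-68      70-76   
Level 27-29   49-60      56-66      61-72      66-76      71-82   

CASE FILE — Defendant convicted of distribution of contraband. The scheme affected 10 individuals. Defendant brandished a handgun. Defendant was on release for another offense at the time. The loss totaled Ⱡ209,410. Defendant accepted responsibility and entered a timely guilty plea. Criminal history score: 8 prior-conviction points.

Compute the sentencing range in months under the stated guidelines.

22-30 months

Base offense level for distribution of contraband: 8.
R1 does not apply.
R2 applies: 8 − 3 = 5.
R3 does not apply.
R4 applies (level before this adjustment is 5 < 18, so +2): 5 + 2 = 7.
R5 applies: 7 + 2 = 9.
R6 applies (level before this adjustment is 9 < 11, so +2): 9 + 2 = 11.
R7 applies: 11 + 1 = 12.
Final offense level: 12.
Criminal history: 8 prior points → Category B (8-9).
Level 12 falls in the 9-12 band.
Grid: Level 9-12 × Category B = 22-30 months.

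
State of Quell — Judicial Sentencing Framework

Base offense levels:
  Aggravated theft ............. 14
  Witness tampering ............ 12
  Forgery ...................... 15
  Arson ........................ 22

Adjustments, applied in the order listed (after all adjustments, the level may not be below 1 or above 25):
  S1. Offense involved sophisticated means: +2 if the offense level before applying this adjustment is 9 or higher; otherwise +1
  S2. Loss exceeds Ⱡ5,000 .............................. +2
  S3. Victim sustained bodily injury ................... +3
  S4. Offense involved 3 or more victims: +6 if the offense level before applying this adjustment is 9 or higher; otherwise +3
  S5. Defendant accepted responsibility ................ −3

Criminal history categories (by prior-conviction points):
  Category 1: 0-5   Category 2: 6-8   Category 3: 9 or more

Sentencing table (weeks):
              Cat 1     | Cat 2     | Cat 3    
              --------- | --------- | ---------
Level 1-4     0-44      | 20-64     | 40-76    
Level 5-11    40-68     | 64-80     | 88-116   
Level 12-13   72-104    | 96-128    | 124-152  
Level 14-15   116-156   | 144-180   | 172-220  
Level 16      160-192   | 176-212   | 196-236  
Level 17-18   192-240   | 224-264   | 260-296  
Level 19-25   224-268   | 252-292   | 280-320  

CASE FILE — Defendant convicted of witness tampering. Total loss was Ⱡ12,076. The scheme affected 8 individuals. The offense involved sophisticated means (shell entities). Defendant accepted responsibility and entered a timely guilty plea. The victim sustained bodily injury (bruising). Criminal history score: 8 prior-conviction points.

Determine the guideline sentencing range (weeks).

Base offense level for witness tampering: 12.
S1 applies (level before this adjustment is 12 ≥ 9, so +2): 12 + 2 = 14.
S2 applies: 14 + 2 = 16.
S3 applies: 16 + 3 = 19.
S4 applies (level before this adjustment is 19 ≥ 9, so +6): 19 + 6 = 25.
S5 applies: 25 − 3 = 22.
Final offense level: 22.
Criminal history: 8 prior points → Category 2 (6-8).
Level 22 falls in the 19-25 band.
Grid: Level 19-25 × Category 2 = 252-292 weeks.

252-292 weeks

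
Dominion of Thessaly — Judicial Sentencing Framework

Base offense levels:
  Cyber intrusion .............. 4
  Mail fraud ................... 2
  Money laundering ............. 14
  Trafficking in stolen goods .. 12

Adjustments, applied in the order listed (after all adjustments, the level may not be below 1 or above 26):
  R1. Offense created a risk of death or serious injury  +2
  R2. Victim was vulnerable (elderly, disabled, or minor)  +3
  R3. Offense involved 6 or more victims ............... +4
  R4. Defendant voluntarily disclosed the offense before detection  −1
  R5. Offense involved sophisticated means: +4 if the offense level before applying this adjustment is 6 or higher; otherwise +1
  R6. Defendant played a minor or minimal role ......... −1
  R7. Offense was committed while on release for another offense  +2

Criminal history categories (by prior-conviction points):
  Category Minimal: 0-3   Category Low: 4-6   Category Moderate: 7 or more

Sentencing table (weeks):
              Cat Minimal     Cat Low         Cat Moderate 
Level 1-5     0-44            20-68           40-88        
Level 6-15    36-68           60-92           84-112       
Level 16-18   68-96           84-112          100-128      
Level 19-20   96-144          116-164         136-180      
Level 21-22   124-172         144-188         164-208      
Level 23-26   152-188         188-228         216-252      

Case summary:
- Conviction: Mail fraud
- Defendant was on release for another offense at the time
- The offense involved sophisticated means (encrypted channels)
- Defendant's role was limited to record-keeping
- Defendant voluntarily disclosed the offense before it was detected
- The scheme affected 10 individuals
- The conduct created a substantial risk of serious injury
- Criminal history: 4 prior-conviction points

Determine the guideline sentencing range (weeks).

Base offense level for mail fraud: 2.
R1 applies: 2 + 2 = 4.
R3 applies: 4 + 4 = 8.
R4 applies: 8 − 1 = 7.
R5 applies (level before this adjustment is 7 ≥ 6, so +4): 7 + 4 = 11.
R6 applies: 11 − 1 = 10.
R7 applies: 10 + 2 = 12.
Final offense level: 12.
Criminal history: 4 prior points → Category Low (4-6).
Level 12 falls in the 6-15 band.
Grid: Level 6-15 × Category Low = 60-92 weeks.

60-92 weeks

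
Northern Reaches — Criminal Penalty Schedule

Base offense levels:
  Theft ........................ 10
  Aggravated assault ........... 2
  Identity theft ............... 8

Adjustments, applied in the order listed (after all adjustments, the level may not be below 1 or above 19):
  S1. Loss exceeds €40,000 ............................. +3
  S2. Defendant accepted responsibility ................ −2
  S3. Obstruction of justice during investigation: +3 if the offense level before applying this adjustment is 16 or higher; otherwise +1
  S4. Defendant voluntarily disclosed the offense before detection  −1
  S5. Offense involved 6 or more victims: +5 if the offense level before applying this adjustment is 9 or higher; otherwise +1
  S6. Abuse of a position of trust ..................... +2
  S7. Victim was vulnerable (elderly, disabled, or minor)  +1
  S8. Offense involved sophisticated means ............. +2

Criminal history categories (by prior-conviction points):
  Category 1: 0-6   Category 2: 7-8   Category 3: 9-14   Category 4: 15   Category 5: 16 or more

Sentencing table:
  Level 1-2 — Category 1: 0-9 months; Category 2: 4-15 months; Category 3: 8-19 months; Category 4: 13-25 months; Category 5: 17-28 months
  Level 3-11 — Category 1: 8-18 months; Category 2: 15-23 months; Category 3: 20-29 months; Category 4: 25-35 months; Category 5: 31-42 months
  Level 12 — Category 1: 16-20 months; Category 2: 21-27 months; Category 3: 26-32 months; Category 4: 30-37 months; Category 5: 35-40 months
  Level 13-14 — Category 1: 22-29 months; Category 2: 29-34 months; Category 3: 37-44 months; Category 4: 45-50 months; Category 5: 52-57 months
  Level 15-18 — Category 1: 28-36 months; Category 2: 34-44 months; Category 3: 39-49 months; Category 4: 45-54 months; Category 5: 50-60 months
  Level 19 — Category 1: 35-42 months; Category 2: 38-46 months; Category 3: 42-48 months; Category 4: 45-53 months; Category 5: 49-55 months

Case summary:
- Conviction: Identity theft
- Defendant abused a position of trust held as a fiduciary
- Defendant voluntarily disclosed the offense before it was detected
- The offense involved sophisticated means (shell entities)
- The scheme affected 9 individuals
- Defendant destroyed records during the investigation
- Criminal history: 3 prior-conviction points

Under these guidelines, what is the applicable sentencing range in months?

Base offense level for identity theft: 8.
S1 does not apply.
S2 does not apply.
S3 applies (level before this adjustment is 8 < 16, so +1): 8 + 1 = 9.
S4 applies: 9 − 1 = 8.
S5 applies (level before this adjustment is 8 < 9, so +1): 8 + 1 = 9.
S6 applies: 9 + 2 = 11.
S7 does not apply.
S8 applies: 11 + 2 = 13.
Final offense level: 13.
Criminal history: 3 prior points → Category 1 (0-6).
Level 13 falls in the 13-14 band.
Grid: Level 13-14 × Category 1 = 22-29 months.

22-29 months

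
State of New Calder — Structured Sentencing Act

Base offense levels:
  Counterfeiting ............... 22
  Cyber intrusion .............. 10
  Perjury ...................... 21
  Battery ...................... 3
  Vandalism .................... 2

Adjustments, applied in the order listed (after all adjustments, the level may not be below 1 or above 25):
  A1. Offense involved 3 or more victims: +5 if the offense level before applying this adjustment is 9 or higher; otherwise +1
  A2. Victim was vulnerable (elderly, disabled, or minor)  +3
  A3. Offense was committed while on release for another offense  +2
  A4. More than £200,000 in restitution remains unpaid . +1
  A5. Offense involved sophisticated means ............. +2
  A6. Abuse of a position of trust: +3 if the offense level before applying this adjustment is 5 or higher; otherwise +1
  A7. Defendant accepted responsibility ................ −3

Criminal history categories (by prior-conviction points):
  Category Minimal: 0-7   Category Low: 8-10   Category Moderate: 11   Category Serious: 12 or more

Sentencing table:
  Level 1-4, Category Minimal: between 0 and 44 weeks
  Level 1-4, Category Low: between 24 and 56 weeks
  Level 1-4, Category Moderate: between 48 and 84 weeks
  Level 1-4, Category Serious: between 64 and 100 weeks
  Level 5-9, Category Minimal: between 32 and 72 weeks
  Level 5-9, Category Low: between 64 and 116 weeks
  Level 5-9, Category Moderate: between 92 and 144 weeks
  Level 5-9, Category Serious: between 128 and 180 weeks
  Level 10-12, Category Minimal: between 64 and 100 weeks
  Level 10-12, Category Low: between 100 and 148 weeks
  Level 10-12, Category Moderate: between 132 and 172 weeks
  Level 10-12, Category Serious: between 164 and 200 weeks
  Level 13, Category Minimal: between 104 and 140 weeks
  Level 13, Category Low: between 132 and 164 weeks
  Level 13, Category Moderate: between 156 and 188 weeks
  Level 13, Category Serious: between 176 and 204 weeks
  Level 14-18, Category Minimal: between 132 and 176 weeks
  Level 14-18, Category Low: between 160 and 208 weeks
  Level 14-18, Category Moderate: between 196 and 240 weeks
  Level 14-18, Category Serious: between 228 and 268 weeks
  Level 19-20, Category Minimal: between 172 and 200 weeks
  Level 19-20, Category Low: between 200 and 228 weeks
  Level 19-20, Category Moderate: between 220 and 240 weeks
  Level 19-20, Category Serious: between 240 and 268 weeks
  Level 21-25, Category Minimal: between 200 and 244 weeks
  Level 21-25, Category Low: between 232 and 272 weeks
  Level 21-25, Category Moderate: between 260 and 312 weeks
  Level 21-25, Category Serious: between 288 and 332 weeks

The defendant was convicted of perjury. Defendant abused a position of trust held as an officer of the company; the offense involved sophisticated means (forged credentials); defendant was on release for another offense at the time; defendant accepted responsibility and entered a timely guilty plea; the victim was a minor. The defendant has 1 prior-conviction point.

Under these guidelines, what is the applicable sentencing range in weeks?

Base offense level for perjury: 21.
A2 applies: 21 + 3 = 24.
A3 applies: 24 + 2 = 26.
A5 applies: 26 + 2 = 28.
A6 applies (level before this adjustment is 28 ≥ 5, so +3): 28 + 3 = 31.
A7 applies: 31 − 3 = 28.
Level 28 exceeds the maximum of 25; capped at 25.
Final offense level: 25.
Criminal history: 1 prior point → Category Minimal (0-7).
Level 25 falls in the 21-25 band.
Grid: Level 21-25 × Category Minimal = 200-244 weeks.

200-244 weeks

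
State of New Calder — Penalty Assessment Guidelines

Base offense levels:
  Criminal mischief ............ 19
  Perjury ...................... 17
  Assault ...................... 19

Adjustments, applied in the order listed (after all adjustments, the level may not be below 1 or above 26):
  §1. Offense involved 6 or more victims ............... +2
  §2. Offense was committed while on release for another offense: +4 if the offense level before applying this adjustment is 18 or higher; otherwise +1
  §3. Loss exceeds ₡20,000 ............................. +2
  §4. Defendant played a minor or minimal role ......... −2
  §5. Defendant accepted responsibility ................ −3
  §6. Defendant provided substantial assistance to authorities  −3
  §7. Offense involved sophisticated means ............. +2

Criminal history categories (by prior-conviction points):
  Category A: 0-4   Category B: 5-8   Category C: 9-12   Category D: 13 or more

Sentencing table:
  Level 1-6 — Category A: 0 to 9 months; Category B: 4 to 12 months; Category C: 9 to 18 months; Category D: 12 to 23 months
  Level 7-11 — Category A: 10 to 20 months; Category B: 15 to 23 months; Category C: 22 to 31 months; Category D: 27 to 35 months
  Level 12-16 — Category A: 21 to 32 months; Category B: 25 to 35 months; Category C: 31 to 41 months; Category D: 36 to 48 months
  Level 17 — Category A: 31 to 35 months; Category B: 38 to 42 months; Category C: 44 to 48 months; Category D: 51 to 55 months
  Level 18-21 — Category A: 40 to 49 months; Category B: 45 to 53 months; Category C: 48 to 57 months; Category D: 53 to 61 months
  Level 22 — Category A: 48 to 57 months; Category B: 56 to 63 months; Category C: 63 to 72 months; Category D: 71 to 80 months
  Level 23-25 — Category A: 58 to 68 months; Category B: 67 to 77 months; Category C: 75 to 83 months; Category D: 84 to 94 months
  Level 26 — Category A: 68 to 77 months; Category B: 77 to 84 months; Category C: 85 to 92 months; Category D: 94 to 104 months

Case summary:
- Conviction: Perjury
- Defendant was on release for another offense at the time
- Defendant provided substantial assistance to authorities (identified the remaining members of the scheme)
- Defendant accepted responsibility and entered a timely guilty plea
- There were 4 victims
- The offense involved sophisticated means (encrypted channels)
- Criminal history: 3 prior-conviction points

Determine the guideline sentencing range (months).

21-32 months

Base offense level for perjury: 17.
§1 does not apply.
§2 applies (level before this adjustment is 17 < 18, so +1): 17 + 1 = 18.
§4 does not apply.
§5 applies: 18 − 3 = 15.
§6 applies: 15 − 3 = 12.
§7 applies: 12 + 2 = 14.
Final offense level: 14.
Criminal history: 3 prior points → Category A (0-4).
Level 14 falls in the 12-16 band.
Grid: Level 12-16 × Category A = 21-32 months.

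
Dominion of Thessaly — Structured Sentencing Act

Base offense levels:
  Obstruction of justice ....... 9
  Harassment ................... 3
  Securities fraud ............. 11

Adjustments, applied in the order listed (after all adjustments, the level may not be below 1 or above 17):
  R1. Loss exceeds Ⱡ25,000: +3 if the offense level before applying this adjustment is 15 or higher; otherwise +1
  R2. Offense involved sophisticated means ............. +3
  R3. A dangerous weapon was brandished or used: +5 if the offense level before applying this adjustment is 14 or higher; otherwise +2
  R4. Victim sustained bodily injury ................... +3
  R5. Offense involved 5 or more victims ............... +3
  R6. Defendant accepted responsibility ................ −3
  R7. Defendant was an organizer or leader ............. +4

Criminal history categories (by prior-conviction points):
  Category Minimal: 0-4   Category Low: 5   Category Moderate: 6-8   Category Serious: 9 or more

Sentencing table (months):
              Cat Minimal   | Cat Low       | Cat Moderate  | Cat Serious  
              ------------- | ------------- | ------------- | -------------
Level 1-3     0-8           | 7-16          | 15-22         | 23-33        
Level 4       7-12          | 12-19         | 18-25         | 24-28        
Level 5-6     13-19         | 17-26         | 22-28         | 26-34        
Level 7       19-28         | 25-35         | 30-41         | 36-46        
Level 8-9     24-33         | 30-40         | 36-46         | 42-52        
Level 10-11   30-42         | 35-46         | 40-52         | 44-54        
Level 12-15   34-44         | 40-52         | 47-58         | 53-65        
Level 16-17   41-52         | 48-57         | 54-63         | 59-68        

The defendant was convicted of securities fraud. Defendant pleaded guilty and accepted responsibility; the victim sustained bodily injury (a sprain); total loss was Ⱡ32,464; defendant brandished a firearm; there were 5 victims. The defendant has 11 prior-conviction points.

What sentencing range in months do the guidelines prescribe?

Base offense level for securities fraud: 11.
R1 applies (level before this adjustment is 11 < 15, so +1): 11 + 1 = 12.
R2 does not apply.
R3 applies (level before this adjustment is 12 < 14, so +2): 12 + 2 = 14.
R4 applies: 14 + 3 = 17.
R5 applies: 17 + 3 = 20.
R6 applies: 20 − 3 = 17.
Final offense level: 17.
Criminal history: 11 prior points → Category Serious (9+).
Level 17 falls in the 16-17 band.
Grid: Level 16-17 × Category Serious = 59-68 months.

59-68 months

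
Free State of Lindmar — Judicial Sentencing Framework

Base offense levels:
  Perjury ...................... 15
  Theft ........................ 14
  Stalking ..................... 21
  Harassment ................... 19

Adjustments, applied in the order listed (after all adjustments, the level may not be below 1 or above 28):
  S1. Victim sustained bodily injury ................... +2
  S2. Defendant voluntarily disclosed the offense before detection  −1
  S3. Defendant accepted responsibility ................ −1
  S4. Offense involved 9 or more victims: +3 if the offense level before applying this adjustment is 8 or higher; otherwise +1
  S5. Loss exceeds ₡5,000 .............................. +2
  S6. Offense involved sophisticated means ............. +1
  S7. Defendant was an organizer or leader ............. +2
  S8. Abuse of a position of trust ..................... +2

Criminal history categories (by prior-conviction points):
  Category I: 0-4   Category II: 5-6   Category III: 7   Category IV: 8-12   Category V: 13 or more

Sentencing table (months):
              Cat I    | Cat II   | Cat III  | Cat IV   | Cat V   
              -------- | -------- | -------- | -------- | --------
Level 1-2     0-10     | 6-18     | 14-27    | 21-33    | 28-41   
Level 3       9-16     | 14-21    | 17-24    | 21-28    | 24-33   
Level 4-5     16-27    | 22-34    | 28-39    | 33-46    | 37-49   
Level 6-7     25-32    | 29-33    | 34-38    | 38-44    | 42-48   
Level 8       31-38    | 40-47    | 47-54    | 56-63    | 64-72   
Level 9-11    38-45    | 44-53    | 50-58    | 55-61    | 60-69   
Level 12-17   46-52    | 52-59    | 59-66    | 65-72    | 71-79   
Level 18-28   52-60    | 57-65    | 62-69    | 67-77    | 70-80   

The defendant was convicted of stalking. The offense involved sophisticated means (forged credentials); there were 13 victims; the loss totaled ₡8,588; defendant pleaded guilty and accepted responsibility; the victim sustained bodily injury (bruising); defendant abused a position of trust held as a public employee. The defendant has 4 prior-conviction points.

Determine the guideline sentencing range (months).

52-60 months

Base offense level for stalking: 21.
S1 applies: 21 + 2 = 23.
S3 applies: 23 − 1 = 22.
S4 applies (level before this adjustment is 22 ≥ 8, so +3): 22 + 3 = 25.
S5 applies: 25 + 2 = 27.
S6 applies: 27 + 1 = 28.
S8 applies: 28 + 2 = 30.
Level 30 exceeds the maximum of 28; capped at 28.
Final offense level: 28.
Criminal history: 4 prior points → Category I (0-4).
Level 28 falls in the 18-28 band.
Grid: Level 18-28 × Category I = 52-60 months.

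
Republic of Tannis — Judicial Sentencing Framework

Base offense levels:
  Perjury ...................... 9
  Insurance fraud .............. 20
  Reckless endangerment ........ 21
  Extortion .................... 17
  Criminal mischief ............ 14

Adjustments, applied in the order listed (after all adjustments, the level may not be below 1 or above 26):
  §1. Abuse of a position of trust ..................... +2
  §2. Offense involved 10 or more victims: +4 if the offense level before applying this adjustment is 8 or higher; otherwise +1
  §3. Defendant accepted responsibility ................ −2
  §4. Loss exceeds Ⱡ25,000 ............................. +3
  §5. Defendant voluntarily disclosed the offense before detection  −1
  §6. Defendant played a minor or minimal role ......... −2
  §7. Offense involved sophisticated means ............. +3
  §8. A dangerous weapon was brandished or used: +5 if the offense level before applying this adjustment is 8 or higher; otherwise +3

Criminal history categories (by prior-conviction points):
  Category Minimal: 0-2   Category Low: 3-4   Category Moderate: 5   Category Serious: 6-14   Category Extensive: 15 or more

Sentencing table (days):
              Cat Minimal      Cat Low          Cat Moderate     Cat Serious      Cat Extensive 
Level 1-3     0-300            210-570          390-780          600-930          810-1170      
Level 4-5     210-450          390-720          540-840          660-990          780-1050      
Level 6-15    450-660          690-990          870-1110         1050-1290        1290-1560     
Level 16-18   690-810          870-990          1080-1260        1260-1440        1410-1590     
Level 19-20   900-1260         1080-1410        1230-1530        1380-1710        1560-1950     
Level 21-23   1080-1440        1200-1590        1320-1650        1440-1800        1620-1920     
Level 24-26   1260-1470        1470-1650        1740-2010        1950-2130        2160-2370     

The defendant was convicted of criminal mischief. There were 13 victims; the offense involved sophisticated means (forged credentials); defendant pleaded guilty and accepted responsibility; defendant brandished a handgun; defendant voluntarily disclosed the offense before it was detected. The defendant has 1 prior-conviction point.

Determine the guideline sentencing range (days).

1080-1440 days

Base offense level for criminal mischief: 14.
§2 applies (level before this adjustment is 14 ≥ 8, so +4): 14 + 4 = 18.
§3 applies: 18 − 2 = 16.
§5 applies: 16 − 1 = 15.
§6 does not apply.
§7 applies: 15 + 3 = 18.
§8 applies (level before this adjustment is 18 ≥ 8, so +5): 18 + 5 = 23.
Final offense level: 23.
Criminal history: 1 prior point → Category Minimal (0-2).
Level 23 falls in the 21-23 band.
Grid: Level 21-23 × Category Minimal = 1080-1440 days.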